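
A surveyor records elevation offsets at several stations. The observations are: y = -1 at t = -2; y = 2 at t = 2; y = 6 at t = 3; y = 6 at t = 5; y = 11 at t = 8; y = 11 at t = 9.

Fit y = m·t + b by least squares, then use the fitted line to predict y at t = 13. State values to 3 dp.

ŷ = 15.982

Forming MᵀM = [[187, 25]; [25, 6]] and Mᵀy = [241, 35]ᵀ gives MᵀM·[m, b]ᵀ = Mᵀy.
Δ = 187·6 − 25² = 497.
m = (241·6 − 25·35)/497 = 571/497; b = (187·35 − 25·241)/497 = 520/497.
At t = 13: ŷ = (571/497)·(13) + (520/497)·(1) = 7943/497.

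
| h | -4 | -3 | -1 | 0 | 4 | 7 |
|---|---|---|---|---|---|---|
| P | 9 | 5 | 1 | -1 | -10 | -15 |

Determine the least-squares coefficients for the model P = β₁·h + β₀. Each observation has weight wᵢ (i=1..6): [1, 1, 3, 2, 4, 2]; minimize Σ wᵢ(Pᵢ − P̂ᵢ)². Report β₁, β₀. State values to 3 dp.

β₁ = -2.131, β₀ = -0.952

Forming AᵀWA = [[190, 20]; [20, 13]] and AᵀWP = [-424, -55]ᵀ gives AᵀWA·[β₁, β₀]ᵀ = AᵀWP.
Determinant 190·13 − 20² = 2070.
β₁ = ((-424)·13 − 20·(-55))/2070 = -2206/1035; β₀ = (190·(-55) − 20·(-424))/2070 = -197/207.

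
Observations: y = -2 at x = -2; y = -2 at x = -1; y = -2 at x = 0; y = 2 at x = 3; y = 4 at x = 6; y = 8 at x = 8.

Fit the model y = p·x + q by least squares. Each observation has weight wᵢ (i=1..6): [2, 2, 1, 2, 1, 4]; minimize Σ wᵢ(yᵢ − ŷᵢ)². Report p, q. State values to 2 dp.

p = 1.05, q = -0.81

Sums needed: Σwᵢ·x·x = 320, Σwᵢ·x = 38, Σwᵢ·1 = 12.
For MᵀWy: Σwᵢ·x·y = 304, Σwᵢ·y = 30.
So MᵀWM·[p, q]ᵀ = MᵀWy: [[320, 38]; [38, 12]]·[p, q]ᵀ = [304, 30]ᵀ.
Eliminating q: 12·(row 1) − 38·(row 2) gives 2396·p = 12·304 − 38·30 = 2508, so p = 627/599.
Then q = (30 − 38·(627/599))/12 = -488/599.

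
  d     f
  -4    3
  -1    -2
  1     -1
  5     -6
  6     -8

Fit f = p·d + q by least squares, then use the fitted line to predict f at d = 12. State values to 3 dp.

The normal system AᵀA·[p, q]ᵀ = Aᵀf is [[79, 7]; [7, 5]]·[p, q]ᵀ = [-89, -14]ᵀ.
Eliminating q: 5·(row 1) − 7·(row 2) gives 346·p = 5·(-89) − 7·(-14) = -347, so p = -347/346.
Then q = ((-14) − 7·(-347/346))/5 = -483/346.
At d = 12: f̂ = (-347/346)·(12) + (-483/346)·(1) = -4647/346.

f̂ = -13.431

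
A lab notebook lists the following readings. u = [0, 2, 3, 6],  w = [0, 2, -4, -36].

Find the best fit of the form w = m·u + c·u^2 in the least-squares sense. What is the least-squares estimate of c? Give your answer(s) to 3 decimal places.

c = -1.646

The normal system AᵀA·[m, c]ᵀ = Aᵀw is [[49, 251]; [251, 1393]]·[m, c]ᵀ = [-224, -1324]ᵀ.
Eliminating c: 1393·(row 1) − 251·(row 2) gives 5256·m = 1393·(-224) − 251·(-1324) = 20292, so m = 1691/438.
Then c = ((-1324) − 251·(1691/438))/1393 = -721/438.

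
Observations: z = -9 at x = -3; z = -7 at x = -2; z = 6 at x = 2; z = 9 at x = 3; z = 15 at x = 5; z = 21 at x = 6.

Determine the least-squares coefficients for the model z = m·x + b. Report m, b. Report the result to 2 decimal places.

Sums needed: Σx·x = 87, Σx = 11, Σ1 = 6.
For Mᵀz: Σx·z = 281, Σz = 35.
MᵀM·[m, b]ᵀ = Mᵀz becomes [[87, 11]; [11, 6]]·[m, b]ᵀ = [281, 35]ᵀ.
Δ = 87·6 − 11² = 401.
m = (281·6 − 11·35)/401 = 1301/401; b = (87·35 − 11·281)/401 = -46/401.

m = 3.24, b = -0.11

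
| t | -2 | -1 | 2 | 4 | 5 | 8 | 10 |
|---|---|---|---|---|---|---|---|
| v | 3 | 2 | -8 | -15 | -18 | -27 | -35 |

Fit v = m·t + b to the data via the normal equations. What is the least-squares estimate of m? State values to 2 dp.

m = -3.20

Sums needed: Σt·t = 214, Σt = 26, Σ1 = 7.
Right-hand side: Σt·v = -740, Σv = -98.
Normal equations: [[214, 26]; [26, 7]]·[m, b]ᵀ = [-740, -98]ᵀ.
Δ = 214·7 − 26² = 822.
m = ((-740)·7 − 26·(-98))/822 = -1316/411; b = (214·(-98) − 26·(-740))/822 = -866/411.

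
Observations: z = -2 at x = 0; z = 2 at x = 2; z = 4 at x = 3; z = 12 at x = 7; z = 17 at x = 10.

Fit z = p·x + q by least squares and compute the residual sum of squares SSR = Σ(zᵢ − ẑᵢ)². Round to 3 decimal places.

SSR = 0.319

Setting ∂/∂p … = 0 gives: 162·p + 22·q = 270;  22·p + 5·q = 33.
Eliminating q: 5·(row 1) − 22·(row 2) gives 326·p = 5·270 − 22·33 = 624, so p = 312/163.
Then q = (33 − 22·(312/163))/5 = -297/163.
Residuals: -29/163, -1/163, 13/163, 69/163, -52/163; SSR = 52/163.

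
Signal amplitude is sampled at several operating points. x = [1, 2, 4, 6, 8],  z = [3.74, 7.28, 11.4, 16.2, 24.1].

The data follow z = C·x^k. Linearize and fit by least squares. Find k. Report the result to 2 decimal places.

Taking logs, ln z = k·ln x + ln C, so regress ln z on ln x.
AᵀA = [[9.9367, 5.9506]; [5.9506, 5]], rhs = [16.3570, 11.7051]ᵀ  (here Σln x = 5.9506, Σ(ln x)² = 9.9367, Σln z = 11.7051, Σln x·ln z = 16.3570).
Δ = 9.9367·5 − (5.9506)² = 14.2736; k = (16.3570·5 − 5.9506·11.7051)/14.2736 = 0.84999, ln C = (9.9367·11.7051 − 5.9506·16.3570)/14.2736 = 1.32942.

k = 0.85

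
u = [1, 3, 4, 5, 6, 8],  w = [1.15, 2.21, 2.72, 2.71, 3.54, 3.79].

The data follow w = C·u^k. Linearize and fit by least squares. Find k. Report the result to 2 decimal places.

k = 0.58

Linearized form: ln w = k·ln u + ln C. From the 6 transformed points,
Over the data: Σln u = 7.9655, Σ(ln u)² = 13.2535, Σln w = 5.5268, Σln u·ln w = 8.8985.
Normal system: [[13.2535, 7.9655]; [7.9655, 6]]·[k, ln C]ᵀ = [8.8985, 5.5268]ᵀ.
Solving (det = 16.0713): k = 0.58282, ln C = 0.14739.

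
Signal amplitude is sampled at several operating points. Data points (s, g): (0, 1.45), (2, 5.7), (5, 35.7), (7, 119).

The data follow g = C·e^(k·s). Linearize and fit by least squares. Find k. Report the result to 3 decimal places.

Linearized form: ln g = k·s + ln C. From the 4 transformed points,
XᵀX = [[78.0000, 14.0000]; [14.0000, 4]], rhs = [54.8106, 10.4663]ᵀ  (here Σs = 14.0000, Σ(s)² = 78.0000, Σln g = 10.4663, Σs·ln g = 54.8106).
Solving (det = 116.0000): k = 0.62684, ln C = 0.42262.

k = 0.627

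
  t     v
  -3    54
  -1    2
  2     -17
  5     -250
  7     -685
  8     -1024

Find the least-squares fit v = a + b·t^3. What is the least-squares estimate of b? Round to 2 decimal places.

b = -2.00

Forming AᵀA = [[6, 960]; [960, 396212]] and Aᵀv = [-1920, -792089]ᵀ gives AᵀA·[a, b]ᵀ = Aᵀv.
Eliminating b: 396212·(row 1) − 960·(row 2) gives 1455672·a = 396212·(-1920) − 960·(-792089) = -321600, so a = -13400/60653.
Then b = ((-792089) − 960·(-13400/60653))/396212 = -484889/242612.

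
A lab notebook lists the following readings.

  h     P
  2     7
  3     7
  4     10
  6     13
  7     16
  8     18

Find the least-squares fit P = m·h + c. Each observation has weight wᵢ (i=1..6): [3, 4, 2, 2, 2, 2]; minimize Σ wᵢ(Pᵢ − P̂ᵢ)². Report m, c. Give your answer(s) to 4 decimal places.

m = 1.9369, c = 2.0860

Entries of MᵀWM: Σwᵢ·h·h = 378, Σwᵢ·h = 68, Σwᵢ·1 = 15.
For MᵀWP: Σwᵢ·h·P = 874, Σwᵢ·P = 163.
MᵀWM·[m, c]ᵀ = MᵀWP becomes [[378, 68]; [68, 15]]·[m, c]ᵀ = [874, 163]ᵀ.
det = 378·15 − 68² = 1046.
m = (874·15 − 68·163)/1046 = 1013/523; c = (378·163 − 68·874)/1046 = 1091/523.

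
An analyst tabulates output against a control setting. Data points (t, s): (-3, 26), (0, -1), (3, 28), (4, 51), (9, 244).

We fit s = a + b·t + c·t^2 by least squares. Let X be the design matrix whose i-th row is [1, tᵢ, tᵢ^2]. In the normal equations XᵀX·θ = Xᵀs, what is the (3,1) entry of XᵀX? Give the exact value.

115

Row 3 ↔ basis t^2, column 1 ↔ basis 1, so (XᵀX)_{3,1} = Σᵢ t^2 = (9)·(1) + (0)·(1) + (9)·(1) + (16)·(1) + (81)·(1) = 115.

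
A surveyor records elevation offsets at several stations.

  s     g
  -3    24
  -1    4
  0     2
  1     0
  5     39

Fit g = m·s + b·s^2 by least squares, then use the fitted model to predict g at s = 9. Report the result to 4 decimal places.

ĝ = 141.2916

Normal-equation sums: Σs·s = 36, Σs·s^2 = 98, Σs^2·s^2 = 708.
Moment sums: Σs·g = 119, Σs^2·g = 1195.
AᵀA·[m, b]ᵀ = Aᵀg becomes [[36, 98]; [98, 708]]·[m, b]ᵀ = [119, 1195]ᵀ.
Eliminating b: 708·(row 1) − 98·(row 2) gives 15884·m = 708·119 − 98·1195 = -32858, so m = -16429/7942.
Then b = (1195 − 98·(-16429/7942))/708 = 15679/7942.
At s = 9: ĝ = (-16429/7942)·(9) + (15679/7942)·(81) = 561069/3971.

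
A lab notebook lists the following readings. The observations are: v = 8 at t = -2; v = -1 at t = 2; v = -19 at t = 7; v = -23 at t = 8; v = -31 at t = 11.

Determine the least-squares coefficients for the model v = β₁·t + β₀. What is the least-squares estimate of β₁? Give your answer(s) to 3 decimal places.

Setting ∂/∂β₁ … = 0 gives: 242·β₁ + 26·β₀ = -676;  26·β₁ + 5·β₀ = -66.
(Σt·t = 242, Σt = 26, Σ1 = 5, Σt·v = -676, Σv = -66.)
Determinant 242·5 − 26² = 534.
β₁ = ((-676)·5 − 26·(-66))/534 = -832/267; β₀ = (242·(-66) − 26·(-676))/534 = 802/267.

β₁ = -3.116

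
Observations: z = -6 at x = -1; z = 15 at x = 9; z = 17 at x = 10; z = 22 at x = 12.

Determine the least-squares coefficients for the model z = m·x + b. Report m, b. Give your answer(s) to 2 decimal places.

From the data, Σx·x = 326, Σx = 30, Σ1 = 4.
And Σx·z = 575, Σz = 48.
Normal equations: [[326, 30]; [30, 4]]·[m, b]ᵀ = [575, 48]ᵀ.
Eliminating b: 4·(row 1) − 30·(row 2) gives 404·m = 4·575 − 30·48 = 860, so m = 215/101.
Then b = (48 − 30·(215/101))/4 = -801/202.

m = 2.13, b = -3.97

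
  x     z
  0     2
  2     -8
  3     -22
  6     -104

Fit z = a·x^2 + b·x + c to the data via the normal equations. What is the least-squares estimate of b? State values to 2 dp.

AᵀA·[a, b, c]ᵀ = Aᵀz reads: 1393·a + 251·b + 49·c = -3974;  251·a + 49·b + 11·c = -706;  49·a + 11·b + 4·c = -132.
(Σx^2·x^2 = 1393, Σx^2·x = 251, Σx^2 = 49, Σx·x = 49, Σx = 11, Σ1 = 4, Σx^2·z = -3974, Σx·z = -706, Σz = -132.)
Inverting the 3×3 Gram matrix, [a, b, c]ᵀ = [-16/5, 116/75, 146/75]ᵀ.

b = 1.55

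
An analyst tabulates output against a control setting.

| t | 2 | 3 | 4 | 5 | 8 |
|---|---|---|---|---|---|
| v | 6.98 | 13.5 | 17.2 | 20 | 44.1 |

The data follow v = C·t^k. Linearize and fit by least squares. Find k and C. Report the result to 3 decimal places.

k = 1.263, C = 3.002

Linearized form: ln v = k·ln t + ln C. From the 5 transformed points,
Over the data: Σln t = 6.8669, Σ(ln t)² = 10.5236, Σln v = 14.1728, Σln t·ln v = 20.8452.
Normal system: [[10.5236, 6.8669]; [6.8669, 5]]·[k, ln C]ᵀ = [20.8452, 14.1728]ᵀ.
Δ = 10.5236·5 − (6.8669)² = 5.4631; k = (20.8452·5 − 6.8669·14.1728)/5.4631 = 1.26340, ln C = (10.5236·14.1728 − 6.8669·20.8452)/5.4631 = 1.09943, so C = exp(1.09943) = 3.00246.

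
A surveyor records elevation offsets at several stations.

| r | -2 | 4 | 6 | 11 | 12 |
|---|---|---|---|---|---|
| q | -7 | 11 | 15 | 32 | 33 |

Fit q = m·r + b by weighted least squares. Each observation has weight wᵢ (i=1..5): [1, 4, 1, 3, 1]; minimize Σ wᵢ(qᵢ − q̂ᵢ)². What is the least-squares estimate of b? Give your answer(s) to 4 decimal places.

b = -1.0552

Sums needed: Σwᵢ·r·r = 611, Σwᵢ·r = 65, Σwᵢ·1 = 10.
For MᵀWq: Σwᵢ·r·q = 1732, Σwᵢ·q = 181.
MᵀWM·[m, b]ᵀ = MᵀWq becomes [[611, 65]; [65, 10]]·[m, b]ᵀ = [1732, 181]ᵀ.
det = 611·10 − 65² = 1885.
m = (1732·10 − 65·181)/1885 = 1111/377; b = (611·181 − 65·1732)/1885 = -153/145.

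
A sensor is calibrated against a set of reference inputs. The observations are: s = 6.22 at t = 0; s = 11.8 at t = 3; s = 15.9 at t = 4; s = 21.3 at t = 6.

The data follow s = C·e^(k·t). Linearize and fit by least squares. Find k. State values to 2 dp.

k = 0.21

With ln sᵢ as the transformed response and tᵢ as the regressor:
Σt = 13.0000, Σ(t)² = 61.0000, Σln s = 10.1209, Σt·ln s = 36.8218.
Equations: 61.0000·k + 13.0000·ln C = 36.8218;  13.0000·k + 4·ln C = 10.1209.
Solving (det = 75.0000): k = 0.20954, ln C = 1.84921.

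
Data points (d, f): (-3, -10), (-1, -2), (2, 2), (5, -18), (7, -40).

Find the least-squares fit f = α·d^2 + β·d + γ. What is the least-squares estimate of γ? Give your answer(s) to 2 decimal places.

Entries of XᵀX: Σd^2·d^2 = 3124, Σd^2·d = 448, Σd^2 = 88, Σd·d = 88, Σd = 10, Σ1 = 5.
Moment sums: Σd^2·f = -2494, Σd·f = -334, Σf = -68.
Inverting the 3×3 Gram matrix, [α, β, γ]ᵀ = [-421/406, 8531/6902, 7517/3451]ᵀ.

γ = 2.18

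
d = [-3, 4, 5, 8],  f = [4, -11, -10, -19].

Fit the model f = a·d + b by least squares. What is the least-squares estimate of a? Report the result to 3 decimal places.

a = -2.031

Sums needed: Σd·d = 114, Σd = 14, Σ1 = 4.
Moment sums: Σd·f = -258, Σf = -36.
AᵀA·[a, b]ᵀ = Aᵀf becomes [[114, 14]; [14, 4]]·[a, b]ᵀ = [-258, -36]ᵀ.
Δ = 114·4 − 14² = 260.
a = ((-258)·4 − 14·(-36))/260 = -132/65; b = (114·(-36) − 14·(-258))/260 = -123/65.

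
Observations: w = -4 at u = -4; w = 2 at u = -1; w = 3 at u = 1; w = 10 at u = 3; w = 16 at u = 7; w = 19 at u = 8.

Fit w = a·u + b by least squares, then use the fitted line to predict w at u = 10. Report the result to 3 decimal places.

ŵ = 22.214

The normal system AᵀA·[a, b]ᵀ = Aᵀw is [[140, 14]; [14, 6]]·[a, b]ᵀ = [311, 46]ᵀ.
Eliminating b: 6·(row 1) − 14·(row 2) gives 644·a = 6·311 − 14·46 = 1222, so a = 611/322.
Then b = (46 − 14·(611/322))/6 = 149/46.
At u = 10: ŵ = (611/322)·(10) + (149/46)·(1) = 311/14.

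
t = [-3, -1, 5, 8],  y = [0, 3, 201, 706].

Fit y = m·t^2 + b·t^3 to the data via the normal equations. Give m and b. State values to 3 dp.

Normal-equation sums: Σt^2·t^2 = 4803, Σt^2·t^3 = 35649, Σt^3·t^3 = 278499.
Right-hand side: Σt^2·y = 50212, Σt^3·y = 386594.
AᵀA·[m, b]ᵀ = Aᵀy becomes [[4803, 35649]; [35649, 278499]]·[m, b]ᵀ = [50212, 386594]ᵀ.
Determinant 4803·278499 − 35649² = 66779496.
m = (50212·278499 − 35649·386594)/66779496 = 4816721/1589988; b = (4803·386594 − 35649·50212)/66779496 = 1590557/1589988.

m = 3.029, b = 1.000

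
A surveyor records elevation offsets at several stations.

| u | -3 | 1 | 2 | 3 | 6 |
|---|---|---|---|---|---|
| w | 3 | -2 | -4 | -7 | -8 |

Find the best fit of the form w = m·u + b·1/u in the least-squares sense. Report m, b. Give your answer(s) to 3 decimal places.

Setting ∂/∂m … = 0 gives: 59·m + 5·b = -88;  5·m + (3/2)·b = -26/3.
Δ = 59·(3/2) − 5² = 127/2.
m = ((-88)·(3/2) − 5·(-26/3))/(127/2) = -532/381; b = (59·(-26/3) − 5·(-88))/(127/2) = -428/381.

m = -1.396, b = -1.123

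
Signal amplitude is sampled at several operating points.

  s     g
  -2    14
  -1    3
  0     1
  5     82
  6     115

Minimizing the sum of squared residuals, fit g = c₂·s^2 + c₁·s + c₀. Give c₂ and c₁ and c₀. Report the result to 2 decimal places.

c₂ = 3.15, c₁ = 0.21, c₀ = 1.05

Entries of AᵀA: Σs^2·s^2 = 1938, Σs^2·s = 332, Σs^2 = 66, Σs·s = 66, Σs = 8, Σ1 = 5.
And Σs^2·g = 6249, Σs·g = 1069, Σg = 215.
Inverting the 3×3 Gram matrix, [c₂, c₁, c₀]ᵀ = [43313/13742, 2949/13742, 7228/6871]ᵀ.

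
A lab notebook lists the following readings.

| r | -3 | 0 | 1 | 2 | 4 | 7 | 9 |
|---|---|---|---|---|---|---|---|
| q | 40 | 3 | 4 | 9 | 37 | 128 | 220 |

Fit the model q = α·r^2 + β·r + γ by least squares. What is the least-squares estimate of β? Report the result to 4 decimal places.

Entries of MᵀM: Σr^2·r^2 = 9316, Σr^2·r = 1118, Σr^2 = 160, Σr·r = 160, Σr = 20, Σ1 = 7.
Right-hand side: Σr^2·q = 25084, Σr·q = 2926, Σq = 441.
Inverting the 3×3 Gram matrix, [α, β, γ]ᵀ = [85999/28257, -284576/84771, 256573/84771]ᵀ.

β = -3.3570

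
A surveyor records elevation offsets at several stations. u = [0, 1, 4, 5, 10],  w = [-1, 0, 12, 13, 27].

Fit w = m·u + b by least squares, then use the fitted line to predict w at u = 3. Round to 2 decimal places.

From the data, Σu·u = 142, Σu = 20, Σ1 = 5.
For Mᵀw: Σu·w = 383, Σw = 51.
So MᵀM·[m, b]ᵀ = Mᵀw: [[142, 20]; [20, 5]]·[m, b]ᵀ = [383, 51]ᵀ.
det = 142·5 − 20² = 310.
m = (383·5 − 20·51)/310 = 179/62; b = (142·51 − 20·383)/310 = -209/155.
At u = 3: ŵ = (179/62)·(3) + (-209/155)·(1) = 2267/310.

ŵ = 7.31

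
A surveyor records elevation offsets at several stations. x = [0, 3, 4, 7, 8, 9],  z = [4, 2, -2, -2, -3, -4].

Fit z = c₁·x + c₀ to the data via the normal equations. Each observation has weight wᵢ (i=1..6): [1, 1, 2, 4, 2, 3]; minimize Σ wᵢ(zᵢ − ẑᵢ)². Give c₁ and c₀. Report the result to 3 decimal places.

c₁ = -0.778, c₀ = 3.061

Normal-equation sums: Σwᵢ·x·x = 608, Σwᵢ·x = 82, Σwᵢ·1 = 13.
And Σwᵢ·x·z = -222, Σwᵢ·z = -24.
Determinant 608·13 − 82² = 1180.
c₁ = ((-222)·13 − 82·(-24))/1180 = -459/590; c₀ = (608·(-24) − 82·(-222))/1180 = 903/295.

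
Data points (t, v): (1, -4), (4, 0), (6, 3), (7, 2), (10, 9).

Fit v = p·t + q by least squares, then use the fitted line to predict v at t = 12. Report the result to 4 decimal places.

v̂ = 10.7788

AᵀA·[p, q]ᵀ = Aᵀv reads: 202·p + 28·q = 118;  28·p + 5·q = 10.
Eliminating q: 5·(row 1) − 28·(row 2) gives 226·p = 5·118 − 28·10 = 310, so p = 155/113.
Then q = (10 − 28·(155/113))/5 = -642/113.
At t = 12: v̂ = (155/113)·(12) + (-642/113)·(1) = 1218/113.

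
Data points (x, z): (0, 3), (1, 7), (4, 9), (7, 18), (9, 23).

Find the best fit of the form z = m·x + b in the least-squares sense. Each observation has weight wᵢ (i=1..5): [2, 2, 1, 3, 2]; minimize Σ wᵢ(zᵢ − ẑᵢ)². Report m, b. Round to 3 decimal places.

m = 2.100, b = 3.448

With design matrix A, AᵀWA = [[327, 45]; [45, 10]] and AᵀWz = [842, 129]ᵀ.
Eliminating b: 10·(row 1) − 45·(row 2) gives 1245·m = 10·842 − 45·129 = 2615, so m = 523/249.
Then b = (129 − 45·(523/249))/10 = 1431/415.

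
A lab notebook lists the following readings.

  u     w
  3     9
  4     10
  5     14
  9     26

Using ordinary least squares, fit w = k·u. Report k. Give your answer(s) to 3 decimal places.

Compute the Gram sums: Σu·u = 131.
Moment sums: Σu·w = 371.
AᵀA·[k]ᵀ = Aᵀw becomes [[131]]·[k]ᵀ = [371]ᵀ.
k = 371/131 = 2.83206.

k = 2.832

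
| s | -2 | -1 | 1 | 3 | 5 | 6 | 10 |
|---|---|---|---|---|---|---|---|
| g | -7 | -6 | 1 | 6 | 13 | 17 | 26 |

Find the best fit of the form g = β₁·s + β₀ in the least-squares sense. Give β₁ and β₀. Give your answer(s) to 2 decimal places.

Entries of AᵀA: Σs·s = 176, Σs = 22, Σ1 = 7.
For Aᵀg: Σs·g = 466, Σg = 50.
AᵀA·[β₁, β₀]ᵀ = Aᵀg becomes [[176, 22]; [22, 7]]·[β₁, β₀]ᵀ = [466, 50]ᵀ.
Determinant 176·7 − 22² = 748.
β₁ = (466·7 − 22·50)/748 = 1081/374; β₀ = (176·50 − 22·466)/748 = -33/17.

β₁ = 2.89, β₀ = -1.94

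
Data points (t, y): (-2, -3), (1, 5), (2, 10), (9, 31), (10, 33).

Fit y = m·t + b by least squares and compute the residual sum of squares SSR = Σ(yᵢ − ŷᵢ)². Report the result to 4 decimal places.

SSR = 2.4727

The normal equations are: 190·m + 20·b = 640;  20·m + 5·b = 76.
Eliminating b: 5·(row 1) − 20·(row 2) gives 550·m = 5·640 − 20·76 = 1680, so m = 168/55.
Then b = (76 − 20·(168/55))/5 = 164/55.
Residuals: 7/55, -57/55, 10/11, 29/55, -29/55; SSR = 136/55.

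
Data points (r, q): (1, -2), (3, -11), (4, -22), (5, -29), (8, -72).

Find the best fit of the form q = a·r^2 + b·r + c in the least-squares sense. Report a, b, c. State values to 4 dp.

a = -0.9872, b = -1.1177, c = 0.1995

From the data, Σr^2·r^2 = 5059, Σr^2·r = 729, Σr^2 = 115, Σr·r = 115, Σr = 21, Σ1 = 5.
Moment sums: Σr^2·q = -5786, Σr·q = -844, Σq = -136.
Solving the 3×3 system (Gaussian elimination) gives a = -5157/5224, b = -5839/5224, c = 521/2612.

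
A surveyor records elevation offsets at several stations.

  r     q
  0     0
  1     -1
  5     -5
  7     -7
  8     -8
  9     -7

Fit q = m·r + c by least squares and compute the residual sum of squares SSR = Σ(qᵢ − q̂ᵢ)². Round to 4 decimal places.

SSR = 2.4190

Entries of AᵀA: Σr·r = 220, Σr = 30, Σ1 = 6.
And Σr·q = -202, Σq = -28.
det = 220·6 − 30² = 420.
m = ((-202)·6 − 30·(-28))/420 = -31/35; c = (220·(-28) − 30·(-202))/420 = -5/21.
Residuals: 5/21, 13/105, -1/3, -59/105, -71/105, 127/105; SSR = 254/105.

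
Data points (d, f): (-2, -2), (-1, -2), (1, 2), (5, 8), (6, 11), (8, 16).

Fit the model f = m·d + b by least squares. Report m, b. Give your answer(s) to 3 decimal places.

m = 1.793, b = 0.421

Setting ∂/∂m … = 0 gives: 131·m + 17·b = 242;  17·m + 6·b = 33.
det = 131·6 − 17² = 497.
m = (242·6 − 17·33)/497 = 891/497; b = (131·33 − 17·242)/497 = 209/497.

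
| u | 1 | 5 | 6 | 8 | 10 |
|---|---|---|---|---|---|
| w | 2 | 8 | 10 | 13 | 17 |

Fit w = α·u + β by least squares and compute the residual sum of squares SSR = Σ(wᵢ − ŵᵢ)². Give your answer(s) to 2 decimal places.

SSR = 0.43

AᵀA·[α, β]ᵀ = Aᵀw reads: 226·α + 30·β = 376;  30·α + 5·β = 50.
(Σu·u = 226, Σu = 30, Σ1 = 5, Σu·w = 376, Σw = 50.)
Δ = 226·5 − 30² = 230.
α = (376·5 − 30·50)/230 = 38/23; β = (226·50 − 30·376)/230 = 2/23.
Residuals: 6/23, -8/23, 0, -7/23, 9/23; SSR = 10/23.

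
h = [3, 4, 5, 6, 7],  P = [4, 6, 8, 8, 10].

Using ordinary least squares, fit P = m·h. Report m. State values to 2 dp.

m = 1.44

The normal system AᵀA·[m]ᵀ = AᵀP is [[135]]·[m]ᵀ = [194]ᵀ.
Hence m = 194 / 135 ≈ 1.43704.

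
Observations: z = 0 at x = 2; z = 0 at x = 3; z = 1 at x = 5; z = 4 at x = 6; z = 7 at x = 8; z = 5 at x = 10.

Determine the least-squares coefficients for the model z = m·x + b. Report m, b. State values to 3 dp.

Entries of MᵀM: Σx·x = 238, Σx = 34, Σ1 = 6.
Right-hand side: Σx·z = 135, Σz = 17.
So MᵀM·[m, b]ᵀ = Mᵀz: [[238, 34]; [34, 6]]·[m, b]ᵀ = [135, 17]ᵀ.
Δ = 238·6 − 34² = 272.
m = (135·6 − 34·17)/272 = 29/34; b = (238·17 − 34·135)/272 = -2.

m = 0.853, b = -2.000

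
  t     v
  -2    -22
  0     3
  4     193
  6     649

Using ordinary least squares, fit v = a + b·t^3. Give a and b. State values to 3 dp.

a = 2.196, b = 2.993

Setting ∂/∂a … = 0 gives: 4·a + 272·b = 823;  272·a + 50816·b = 152712.
Eliminating b: 50816·(row 1) − 272·(row 2) gives 129280·a = 50816·823 − 272·152712 = 283904, so a = 1109/505.
Then b = (152712 − 272·(1109/505))/50816 = 24187/8080.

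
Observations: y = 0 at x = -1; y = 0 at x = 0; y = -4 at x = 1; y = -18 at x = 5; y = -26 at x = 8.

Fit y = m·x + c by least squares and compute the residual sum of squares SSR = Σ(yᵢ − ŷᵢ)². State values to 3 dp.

With design matrix M, MᵀM = [[91, 13]; [13, 5]] and Mᵀy = [-302, -48]ᵀ.
Determinant 91·5 − 13² = 286.
m = ((-302)·5 − 13·(-48))/286 = -443/143; c = (91·(-48) − 13·(-302))/286 = -17/11.
Residuals: -222/143, 17/11, 92/143, -138/143, 47/143; SSR = 894/143.

SSR = 6.252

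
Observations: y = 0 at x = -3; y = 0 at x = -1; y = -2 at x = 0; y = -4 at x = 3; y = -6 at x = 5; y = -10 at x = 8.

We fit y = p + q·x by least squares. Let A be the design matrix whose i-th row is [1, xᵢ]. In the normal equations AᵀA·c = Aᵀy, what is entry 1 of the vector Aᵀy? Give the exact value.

-22

Entry 1 ↔ basis 1, so (Aᵀy)_{1} = Σᵢ yᵢ = (1)·(0) + (1)·(0) + (1)·(-2) + (1)·(-4) + (1)·(-6) + (1)·(-10) = -22.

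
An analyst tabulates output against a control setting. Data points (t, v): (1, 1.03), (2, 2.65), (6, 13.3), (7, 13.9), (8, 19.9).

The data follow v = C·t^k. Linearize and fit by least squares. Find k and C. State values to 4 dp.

Linearized form: ln v = k·ln t + ln C. From the 5 transformed points,
Sums: Σln t = 6.5103, Σ(ln t)² = 11.8015, Σln v = 9.2145, Σln t·ln v = 16.6526.
Normal system: [[11.8015, 6.5103]; [6.5103, 5]]·[k, ln C]ᵀ = [16.6526, 9.2145]ᵀ.
Slope k = (n·Σln t·ln v − Σln t·Σln v)/(n·Σ(ln t)² − (Σln t)²) = (5·16.6526 − 6.5103·9.2145)/16.6240 = 1.40004; ln C = (Σln v − k·Σln t)/n = 0.01997, so C = exp(0.01997) = 1.02017.

k = 1.4000, C = 1.0202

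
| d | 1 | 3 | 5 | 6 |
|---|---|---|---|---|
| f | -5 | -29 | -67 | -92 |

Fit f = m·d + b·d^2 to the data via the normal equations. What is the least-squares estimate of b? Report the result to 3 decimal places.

Forming MᵀM = [[71, 369]; [369, 2003]] and Mᵀf = [-979, -5253]ᵀ gives MᵀM·[m, b]ᵀ = Mᵀf.
Determinant 71·2003 − 369² = 6052.
m = ((-979)·2003 − 369·(-5253))/6052 = -5645/1513; b = (71·(-5253) − 369·(-979))/6052 = -2928/1513.

b = -1.935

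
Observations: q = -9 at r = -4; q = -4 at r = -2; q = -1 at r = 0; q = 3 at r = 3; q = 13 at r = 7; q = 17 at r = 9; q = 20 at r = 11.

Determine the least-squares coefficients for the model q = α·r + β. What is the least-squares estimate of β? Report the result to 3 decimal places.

From the data, Σr·r = 280, Σr = 24, Σ1 = 7.
Moment sums: Σr·q = 517, Σq = 39.
So XᵀX·[α, β]ᵀ = Xᵀq: [[280, 24]; [24, 7]]·[α, β]ᵀ = [517, 39]ᵀ.
Eliminating β: 7·(row 1) − 24·(row 2) gives 1384·α = 7·517 − 24·39 = 2683, so α = 2683/1384.
Then β = (39 − 24·(2683/1384))/7 = -186/173.

β = -1.075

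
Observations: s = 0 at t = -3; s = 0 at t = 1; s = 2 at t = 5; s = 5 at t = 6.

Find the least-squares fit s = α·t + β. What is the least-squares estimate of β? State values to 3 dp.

β = 0.675

Normal-equation sums: Σt·t = 71, Σt = 9, Σ1 = 4.
Right-hand side: Σt·s = 40, Σs = 7.
Normal equations: [[71, 9]; [9, 4]]·[α, β]ᵀ = [40, 7]ᵀ.
det = 71·4 − 9² = 203.
α = (40·4 − 9·7)/203 = 97/203; β = (71·7 − 9·40)/203 = 137/203.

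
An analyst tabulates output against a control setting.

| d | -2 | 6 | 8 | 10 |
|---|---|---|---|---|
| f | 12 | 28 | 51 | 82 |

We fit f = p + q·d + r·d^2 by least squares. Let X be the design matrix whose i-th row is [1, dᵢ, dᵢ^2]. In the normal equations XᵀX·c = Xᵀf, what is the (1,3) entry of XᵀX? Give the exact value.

204

Row 1 ↔ basis 1, column 3 ↔ basis d^2, so (XᵀX)_{1,3} = Σᵢ d^2 = (1)·(4) + (1)·(36) + (1)·(64) + (1)·(100) = 204.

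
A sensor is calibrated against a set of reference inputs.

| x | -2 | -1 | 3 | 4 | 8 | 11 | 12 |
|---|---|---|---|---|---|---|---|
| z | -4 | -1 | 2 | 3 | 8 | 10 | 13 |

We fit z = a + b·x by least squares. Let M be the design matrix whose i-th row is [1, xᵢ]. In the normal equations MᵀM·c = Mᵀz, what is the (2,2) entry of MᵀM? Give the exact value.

359

Row 2 ↔ basis x, column 2 ↔ basis x, so (MᵀM)_{2,2} = Σᵢ (x)·(x) = (-2)·(-2) + (-1)·(-1) + (3)·(3) + (4)·(4) + (8)·(8) + (11)·(11) + (12)·(12) = 359.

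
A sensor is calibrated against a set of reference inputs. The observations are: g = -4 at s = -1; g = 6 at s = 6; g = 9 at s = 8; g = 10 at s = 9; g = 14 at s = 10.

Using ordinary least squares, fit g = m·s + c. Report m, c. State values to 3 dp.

m = 1.528, c = -2.782

The normal equations are: 282·m + 32·c = 342;  32·m + 5·c = 35.
Δ = 282·5 − 32² = 386.
m = (342·5 − 32·35)/386 = 295/193; c = (282·35 − 32·342)/386 = -537/193.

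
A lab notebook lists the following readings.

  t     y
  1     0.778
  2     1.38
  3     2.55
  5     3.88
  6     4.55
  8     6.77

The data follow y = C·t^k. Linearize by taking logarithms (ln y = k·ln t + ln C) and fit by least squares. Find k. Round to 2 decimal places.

Taking logs, ln y = k·ln t + ln C, so regress ln y on ln t.
AᵀA = [[11.8122, 7.2724]; [7.2724, 6]], rhs = [10.1255, 5.7906]ᵀ  (here Σln t = 7.2724, Σ(ln t)² = 11.8122, Σln y = 5.7906, Σln t·ln y = 10.1255).
Δ = 11.8122·6 − (7.2724)² = 17.9853; k = (10.1255·6 − 7.2724·5.7906)/17.9853 = 1.03647, ln C = (11.8122·5.7906 − 7.2724·10.1255)/17.9853 = -0.29117.

k = 1.04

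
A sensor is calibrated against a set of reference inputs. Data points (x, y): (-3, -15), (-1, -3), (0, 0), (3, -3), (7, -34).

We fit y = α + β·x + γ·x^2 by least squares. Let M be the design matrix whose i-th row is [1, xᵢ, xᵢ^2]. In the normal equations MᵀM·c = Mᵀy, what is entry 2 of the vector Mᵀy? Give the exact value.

-199

Entry 2 ↔ basis x, so (Mᵀy)_{2} = Σᵢ (x)·yᵢ = (-3)·(-15) + (-1)·(-3) + (0)·(0) + (3)·(-3) + (7)·(-34) = -199.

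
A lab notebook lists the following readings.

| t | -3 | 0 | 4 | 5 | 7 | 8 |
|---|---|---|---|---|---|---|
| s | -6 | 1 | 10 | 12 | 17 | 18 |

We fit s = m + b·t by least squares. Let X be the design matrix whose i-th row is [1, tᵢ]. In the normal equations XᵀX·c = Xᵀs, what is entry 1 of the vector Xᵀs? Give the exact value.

52

Entry 1 ↔ basis 1, so (Xᵀs)_{1} = Σᵢ sᵢ = (1)·(-6) + (1)·(1) + (1)·(10) + (1)·(12) + (1)·(17) + (1)·(18) = 52.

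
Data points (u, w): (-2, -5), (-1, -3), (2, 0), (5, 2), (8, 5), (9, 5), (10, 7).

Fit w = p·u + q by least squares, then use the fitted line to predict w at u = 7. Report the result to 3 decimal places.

ŵ = 3.917

Compute the Gram sums: Σu·u = 279, Σu = 31, Σ1 = 7.
For Mᵀw: Σu·w = 178, Σw = 11.
Normal equations: [[279, 31]; [31, 7]]·[p, q]ᵀ = [178, 11]ᵀ.
Δ = 279·7 − 31² = 992.
p = (178·7 − 31·11)/992 = 905/992; q = (279·11 − 31·178)/992 = -79/32.
At u = 7: ŵ = (905/992)·(7) + (-79/32)·(1) = 1943/496.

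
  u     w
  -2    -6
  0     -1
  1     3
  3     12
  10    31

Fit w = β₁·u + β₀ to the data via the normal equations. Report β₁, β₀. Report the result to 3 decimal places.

β₁ = 3.138, β₀ = 0.268

The normal system XᵀX·[β₁, β₀]ᵀ = Xᵀw is [[114, 12]; [12, 5]]·[β₁, β₀]ᵀ = [361, 39]ᵀ.
Eliminating β₀: 5·(row 1) − 12·(row 2) gives 426·β₁ = 5·361 − 12·39 = 1337, so β₁ = 1337/426.
Then β₀ = (39 − 12·(1337/426))/5 = 19/71.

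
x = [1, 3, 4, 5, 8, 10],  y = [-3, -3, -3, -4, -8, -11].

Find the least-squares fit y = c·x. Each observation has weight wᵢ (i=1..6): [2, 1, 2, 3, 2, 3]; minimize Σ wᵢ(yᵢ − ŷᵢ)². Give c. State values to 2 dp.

c = -1.02

Setting ∂/∂c … = 0 gives: 546·c = -557.
c = (-557)/546 = -1.02015.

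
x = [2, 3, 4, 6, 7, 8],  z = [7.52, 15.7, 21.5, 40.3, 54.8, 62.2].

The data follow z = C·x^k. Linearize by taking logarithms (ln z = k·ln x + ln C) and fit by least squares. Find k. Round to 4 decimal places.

k = 1.5164

Linearized form: ln z = k·ln x + ln C. From the 6 transformed points,
Over the data: Σln x = 8.9952, Σ(ln x)² = 14.9303, Σln z = 19.6697, Σln x·ln z = 31.6795.
Normal system: [[14.9303, 8.9952]; [8.9952, 6]]·[k, ln C]ᵀ = [31.6795, 19.6697]ᵀ.
Slope k = (n·Σln x·ln z − Σln x·Σln z)/(n·Σ(ln x)² − (Σln x)²) = (6·31.6795 − 8.9952·19.6697)/8.6686 = 1.51642; ln C = (Σln z − k·Σln x)/n = 1.00487.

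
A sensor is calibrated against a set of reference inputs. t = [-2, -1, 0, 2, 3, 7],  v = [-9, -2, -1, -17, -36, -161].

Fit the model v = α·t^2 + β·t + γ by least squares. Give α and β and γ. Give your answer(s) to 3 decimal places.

XᵀX·[α, β, γ]ᵀ = Xᵀv reads: 2515·α + 369·β + 67·γ = -8319;  369·α + 67·β + 9·γ = -1249;  67·α + 9·β + 6·γ = -226.
(Σt^2·t^2 = 2515, Σt^2·t = 369, Σt^2 = 67, Σt·t = 67, Σt = 9, Σ1 = 6, Σt^2·v = -8319, Σt·v = -1249, Σv = -226.)
Inverting the 3×3 Gram matrix, [α, β, γ]ᵀ = [-98573/33650, -77657/33650, -25133/16825]ᵀ.

α = -2.929, β = -2.308, γ = -1.494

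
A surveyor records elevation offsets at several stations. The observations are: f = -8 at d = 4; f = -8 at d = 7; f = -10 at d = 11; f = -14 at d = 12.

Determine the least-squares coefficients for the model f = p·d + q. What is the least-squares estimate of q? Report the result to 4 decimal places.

Forming XᵀX = [[330, 34]; [34, 4]] and Xᵀf = [-366, -40]ᵀ gives XᵀX·[p, q]ᵀ = Xᵀf.
det = 330·4 − 34² = 164.
p = ((-366)·4 − 34·(-40))/164 = -26/41; q = (330·(-40) − 34·(-366))/164 = -189/41.

q = -4.6098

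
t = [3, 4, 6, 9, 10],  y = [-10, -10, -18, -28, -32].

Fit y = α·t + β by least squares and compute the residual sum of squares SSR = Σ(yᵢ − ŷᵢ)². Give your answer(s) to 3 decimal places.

SSR = 5.828

Sums needed: Σt·t = 242, Σt = 32, Σ1 = 5.
And Σt·y = -750, Σy = -98.
XᵀX·[α, β]ᵀ = Xᵀy becomes [[242, 32]; [32, 5]]·[α, β]ᵀ = [-750, -98]ᵀ.
Eliminating β: 5·(row 1) − 32·(row 2) gives 186·α = 5·(-750) − 32·(-98) = -614, so α = -307/93.
Then β = ((-98) − 32·(-307/93))/5 = 142/93.
Residuals: -151/93, 52/31, 26/93, 17/93, -16/31; SSR = 542/93.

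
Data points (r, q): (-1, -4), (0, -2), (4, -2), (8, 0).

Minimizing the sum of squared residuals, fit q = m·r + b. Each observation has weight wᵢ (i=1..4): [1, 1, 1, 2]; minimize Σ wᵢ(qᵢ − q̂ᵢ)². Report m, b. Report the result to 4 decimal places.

Setting ∂/∂m … = 0 gives: 145·m + 19·b = -4;  19·m + 5·b = -8.
(Σwᵢ·r·r = 145, Σwᵢ·r = 19, Σwᵢ·1 = 5, Σwᵢ·r·q = -4, Σwᵢ·q = -8.)
Eliminating b: 5·(row 1) − 19·(row 2) gives 364·m = 5·(-4) − 19·(-8) = 132, so m = 33/91.
Then b = ((-8) − 19·(33/91))/5 = -271/91.

m = 0.3626, b = -2.9780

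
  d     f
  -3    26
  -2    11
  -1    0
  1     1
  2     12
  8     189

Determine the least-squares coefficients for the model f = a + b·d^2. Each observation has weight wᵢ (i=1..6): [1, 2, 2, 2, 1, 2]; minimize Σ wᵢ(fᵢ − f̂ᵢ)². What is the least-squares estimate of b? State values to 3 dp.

Normal-equation sums: Σwᵢ·1 = 10, Σwᵢ·d^2 = 153, Σwᵢ·d^2·d^2 = 8325.
For AᵀWf: Σwᵢ·f = 440, Σwᵢ·d^2·f = 24564.
Δ = 10·8325 − 153² = 59841.
a = (440·8325 − 153·24564)/59841 = -10588/6649; b = (10·24564 − 153·440)/59841 = 59440/19947.

b = 2.980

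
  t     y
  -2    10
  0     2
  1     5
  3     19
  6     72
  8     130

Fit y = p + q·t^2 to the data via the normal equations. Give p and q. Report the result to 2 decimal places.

With design matrix A, AᵀA = [[6, 114]; [114, 5490]] and Aᵀy = [238, 11128]ᵀ.
Δ = 6·5490 − 114² = 19944.
p = (238·5490 − 114·11128)/19944 = 3169/1662; q = (6·11128 − 114·238)/19944 = 1101/554.

p = 1.91, q = 1.99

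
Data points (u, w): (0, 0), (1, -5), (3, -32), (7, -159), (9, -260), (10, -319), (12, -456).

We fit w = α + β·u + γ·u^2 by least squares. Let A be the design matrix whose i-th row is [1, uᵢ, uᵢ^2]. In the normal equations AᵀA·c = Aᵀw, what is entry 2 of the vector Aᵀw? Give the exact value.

Entry 2 ↔ basis u, so (Aᵀw)_{2} = Σᵢ (u)·wᵢ = (0)·(0) + (1)·(-5) + (3)·(-32) + (7)·(-159) + (9)·(-260) + (10)·(-319) + (12)·(-456) = -12216.

-12216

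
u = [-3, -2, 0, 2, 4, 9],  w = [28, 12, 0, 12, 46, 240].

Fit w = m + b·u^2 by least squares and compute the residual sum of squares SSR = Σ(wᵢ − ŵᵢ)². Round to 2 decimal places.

SSR = 3.76

XᵀX·[m, b]ᵀ = Xᵀw reads: 6·m + 114·b = 338;  114·m + 6930·b = 20524.
Determinant 6·6930 − 114² = 28584.
m = (338·6930 − 114·20524)/28584 = 217/2382; b = (6·20524 − 114·338)/28584 = 7051/2382.
Residuals: 1510/1191, 163/2382, -217/2382, 163/2382, -3461/2382, 166/1191; SSR = 1491/397.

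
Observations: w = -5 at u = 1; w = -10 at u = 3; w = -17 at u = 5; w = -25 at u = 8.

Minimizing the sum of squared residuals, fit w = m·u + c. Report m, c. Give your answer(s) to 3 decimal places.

Sums needed: Σu·u = 99, Σu = 17, Σ1 = 4.
Right-hand side: Σu·w = -320, Σw = -57.
Normal equations: [[99, 17]; [17, 4]]·[m, c]ᵀ = [-320, -57]ᵀ.
Eliminating c: 4·(row 1) − 17·(row 2) gives 107·m = 4·(-320) − 17·(-57) = -311, so m = -311/107.
Then c = ((-57) − 17·(-311/107))/4 = -203/107.

m = -2.907, c = -1.897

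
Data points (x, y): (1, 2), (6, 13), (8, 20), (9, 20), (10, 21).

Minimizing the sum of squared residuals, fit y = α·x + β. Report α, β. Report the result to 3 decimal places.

Sums needed: Σx·x = 282, Σx = 34, Σ1 = 5.
And Σx·y = 630, Σy = 76.
So AᵀA·[α, β]ᵀ = Aᵀy: [[282, 34]; [34, 5]]·[α, β]ᵀ = [630, 76]ᵀ.
Δ = 282·5 − 34² = 254.
α = (630·5 − 34·76)/254 = 283/127; β = (282·76 − 34·630)/254 = 6/127.

α = 2.228, β = 0.047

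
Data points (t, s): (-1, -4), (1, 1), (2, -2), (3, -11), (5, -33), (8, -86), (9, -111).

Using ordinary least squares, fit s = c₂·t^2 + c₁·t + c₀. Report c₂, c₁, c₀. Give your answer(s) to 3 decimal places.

c₂ = -1.511, c₁ = 1.281, c₀ = -0.150

Entries of MᵀM: Σt^2·t^2 = 11381, Σt^2·t = 1401, Σt^2 = 185, Σt·t = 185, Σt = 27, Σ1 = 7.
Moment sums: Σt^2·s = -15430, Σt·s = -1884, Σs = -246.
So MᵀM·[c₂, c₁, c₀]ᵀ = Mᵀs: [[11381, 1401, 185]; [1401, 185, 27]; [185, 27, 7]]·[c₂, c₁, c₀]ᵀ = [-15430, -1884, -246]ᵀ.
Inverting the 3×3 Gram matrix, [c₂, c₁, c₀]ᵀ = [-138416/91601, 117381/91601, -13739/91601]ᵀ.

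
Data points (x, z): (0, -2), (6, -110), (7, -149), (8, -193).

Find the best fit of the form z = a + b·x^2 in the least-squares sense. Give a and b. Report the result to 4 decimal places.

a = -2.1943, b = -2.9881

MᵀM·[a, b]ᵀ = Mᵀz reads: 4·a + 149·b = -454;  149·a + 7793·b = -23613.
Determinant 4·7793 − 149² = 8971.
a = ((-454)·7793 − 149·(-23613))/8971 = -19685/8971; b = (4·(-23613) − 149·(-454))/8971 = -26806/8971.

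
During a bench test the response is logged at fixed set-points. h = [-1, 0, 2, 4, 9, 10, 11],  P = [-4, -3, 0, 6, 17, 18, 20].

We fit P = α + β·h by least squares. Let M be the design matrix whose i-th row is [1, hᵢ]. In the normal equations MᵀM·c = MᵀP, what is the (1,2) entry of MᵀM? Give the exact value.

Row 1 ↔ basis 1, column 2 ↔ basis h, so (MᵀM)_{1,2} = Σᵢ h = (1)·(-1) + (1)·(0) + (1)·(2) + (1)·(4) + (1)·(9) + (1)·(10) + (1)·(11) = 35.

35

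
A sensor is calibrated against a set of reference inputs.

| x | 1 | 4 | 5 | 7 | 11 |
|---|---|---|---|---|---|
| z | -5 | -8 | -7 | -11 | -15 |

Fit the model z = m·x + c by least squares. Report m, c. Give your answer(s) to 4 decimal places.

m = -1.0217, c = -3.4783

Entries of MᵀM: Σx·x = 212, Σx = 28, Σ1 = 5.
For Mᵀz: Σx·z = -314, Σz = -46.
So MᵀM·[m, c]ᵀ = Mᵀz: [[212, 28]; [28, 5]]·[m, c]ᵀ = [-314, -46]ᵀ.
Eliminating c: 5·(row 1) − 28·(row 2) gives 276·m = 5·(-314) − 28·(-46) = -282, so m = -47/46.
Then c = ((-46) − 28·(-47/46))/5 = -80/23.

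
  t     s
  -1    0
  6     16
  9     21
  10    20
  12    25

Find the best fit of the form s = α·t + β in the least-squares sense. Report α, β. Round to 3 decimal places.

α = 1.893, β = 2.770

The normal equations are: 362·α + 36·β = 785;  36·α + 5·β = 82.
Eliminating β: 5·(row 1) − 36·(row 2) gives 514·α = 5·785 − 36·82 = 973, so α = 973/514.
Then β = (82 − 36·(973/514))/5 = 712/257.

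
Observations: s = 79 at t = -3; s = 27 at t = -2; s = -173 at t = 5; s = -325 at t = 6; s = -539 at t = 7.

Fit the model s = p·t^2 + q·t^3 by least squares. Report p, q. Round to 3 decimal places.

p = 2.911, q = -1.986

From the data, Σt^2·t^2 = 4419, Σt^2·t^3 = 27433, Σt^3·t^3 = 180723.
Moment sums: Σt^2·s = -41617, Σt^3·s = -279051.
Determinant 4419·180723 − 27433² = 46045448.
p = ((-41617)·180723 − 27433·(-279051))/46045448 = 16757124/5755681; q = (4419·(-279051) − 27433·(-41617))/46045448 = -11430901/5755681.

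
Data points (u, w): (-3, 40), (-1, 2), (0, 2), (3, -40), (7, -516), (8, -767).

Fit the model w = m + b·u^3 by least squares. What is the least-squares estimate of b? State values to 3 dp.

Compute the Gram sums: Σ1 = 6, Σu^3 = 854, Σu^3·u^3 = 381252.
For Xᵀw: Σw = -1279, Σu^3·w = -571854.
Determinant 6·381252 − 854² = 1558196.
m = ((-1279)·381252 − 854·(-571854))/1558196 = 185502/389549; b = (6·(-571854) − 854·(-1279))/1558196 = -1169429/779098.

b = -1.501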